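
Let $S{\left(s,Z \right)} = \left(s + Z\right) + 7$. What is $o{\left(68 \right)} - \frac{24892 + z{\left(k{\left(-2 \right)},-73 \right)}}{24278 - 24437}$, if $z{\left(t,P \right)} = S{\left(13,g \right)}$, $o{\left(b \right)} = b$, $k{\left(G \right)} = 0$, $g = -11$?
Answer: $\frac{35713}{159} \approx 224.61$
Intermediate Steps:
$S{\left(s,Z \right)} = 7 + Z + s$ ($S{\left(s,Z \right)} = \left(Z + s\right) + 7 = 7 + Z + s$)
$z{\left(t,P \right)} = 9$ ($z{\left(t,P \right)} = 7 - 11 + 13 = 9$)
$o{\left(68 \right)} - \frac{24892 + z{\left(k{\left(-2 \right)},-73 \right)}}{24278 - 24437} = 68 - \frac{24892 + 9}{24278 - 24437} = 68 - \frac{24901}{-159} = 68 - 24901 \left(- \frac{1}{159}\right) = 68 - - \frac{24901}{159} = 68 + \frac{24901}{159} = \frac{35713}{159}$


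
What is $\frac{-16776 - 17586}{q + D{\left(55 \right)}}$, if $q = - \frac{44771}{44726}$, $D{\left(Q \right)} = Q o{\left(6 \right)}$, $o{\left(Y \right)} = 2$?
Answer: $- \frac{1536874812}{4875089} \approx -315.25$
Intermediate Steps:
$D{\left(Q \right)} = 2 Q$ ($D{\left(Q \right)} = Q 2 = 2 Q$)
$q = - \frac{44771}{44726}$ ($q = \left(-44771\right) \frac{1}{44726} = - \frac{44771}{44726} \approx -1.001$)
$\frac{-16776 - 17586}{q + D{\left(55 \right)}} = \frac{-16776 - 17586}{- \frac{44771}{44726} + 2 \cdot 55} = \frac{-16776 - 17586}{- \frac{44771}{44726} + 110} = - \frac{34362}{\frac{4875089}{44726}} = \left(-34362\right) \frac{44726}{4875089} = - \frac{1536874812}{4875089}$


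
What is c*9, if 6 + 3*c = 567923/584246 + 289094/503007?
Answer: -1308707708747/97959942574 ≈ -13.360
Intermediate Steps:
c = -1308707708747/881639483166 (c = -2 + (567923/584246 + 289094/503007)/3 = -2 + (⅓)*(454571257585/293879827722) = -2 + 454571257585/881639483166 = -1308707708747/881639483166 ≈ -1.4844)
c*9 = -1308707708747/881639483166*9 = -1308707708747/97959942574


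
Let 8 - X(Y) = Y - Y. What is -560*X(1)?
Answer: -4480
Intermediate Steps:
X(Y) = 8 (X(Y) = 8 - (Y - Y) = 8 - 1*0 = 8 + 0 = 8)
-560*X(1) = -560*8 = -4480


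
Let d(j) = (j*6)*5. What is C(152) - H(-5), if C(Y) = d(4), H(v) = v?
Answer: 125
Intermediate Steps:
d(j) = 30*j (d(j) = (6*j)*5 = 30*j)
C(Y) = 120 (C(Y) = 30*4 = 120)
C(152) - H(-5) = 120 - 1*(-5) = 120 + 5 = 125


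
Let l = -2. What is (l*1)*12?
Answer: -24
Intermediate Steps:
(l*1)*12 = -2*1*12 = -2*12 = -24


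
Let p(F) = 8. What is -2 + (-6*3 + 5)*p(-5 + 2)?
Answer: -106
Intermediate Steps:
-2 + (-6*3 + 5)*p(-5 + 2) = -2 + (-6*3 + 5)*8 = -2 + (-18 + 5)*8 = -2 - 13*8 = -2 - 104 = -106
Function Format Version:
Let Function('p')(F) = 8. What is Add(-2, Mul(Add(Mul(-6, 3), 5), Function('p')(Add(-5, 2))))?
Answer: -106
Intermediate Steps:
Add(-2, Mul(Add(Mul(-6, 3), 5), Function('p')(Add(-5, 2)))) = Add(-2, Mul(Add(Mul(-6, 3), 5), 8)) = Add(-2, Mul(Add(-18, 5), 8)) = Add(-2, Mul(-13, 8)) = Add(-2, -104) = -106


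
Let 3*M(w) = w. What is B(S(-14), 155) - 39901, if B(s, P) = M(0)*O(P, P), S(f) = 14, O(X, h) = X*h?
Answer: -39901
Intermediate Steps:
M(w) = w/3
B(s, P) = 0 (B(s, P) = ((1/3)*0)*(P*P) = 0*P**2 = 0)
B(S(-14), 155) - 39901 = 0 - 39901 = -39901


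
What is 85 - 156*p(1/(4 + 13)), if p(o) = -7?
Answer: 1177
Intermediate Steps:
85 - 156*p(1/(4 + 13)) = 85 - 156*(-7) = 85 + 1092 = 1177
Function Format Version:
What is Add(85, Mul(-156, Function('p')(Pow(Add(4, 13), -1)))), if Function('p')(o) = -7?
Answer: 1177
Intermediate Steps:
Add(85, Mul(-156, Function('p')(Pow(Add(4, 13), -1)))) = Add(85, Mul(-156, -7)) = Add(85, 1092) = 1177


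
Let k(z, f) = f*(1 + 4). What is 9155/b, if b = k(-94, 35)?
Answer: 1831/35 ≈ 52.314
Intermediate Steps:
k(z, f) = 5*f (k(z, f) = f*5 = 5*f)
b = 175 (b = 5*35 = 175)
9155/b = 9155/175 = 9155*(1/175) = 1831/35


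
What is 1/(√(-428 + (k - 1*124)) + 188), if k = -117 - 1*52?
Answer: 188/36065 - I*√721/36065 ≈ 0.0052128 - 0.00074453*I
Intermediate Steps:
k = -169 (k = -117 - 52 = -169)
1/(√(-428 + (k - 1*124)) + 188) = 1/(√(-428 + (-169 - 1*124)) + 188) = 1/(√(-428 + (-169 - 124)) + 188) = 1/(√(-428 - 293) + 188) = 1/(√(-721) + 188) = 1/(I*√721 + 188) = 1/(188 + I*√721)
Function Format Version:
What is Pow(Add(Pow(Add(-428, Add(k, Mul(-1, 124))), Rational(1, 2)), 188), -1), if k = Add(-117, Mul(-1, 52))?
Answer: Add(Rational(188, 36065), Mul(Rational(-1, 36065), I, Pow(721, Rational(1, 2)))) ≈ Add(0.0052128, Mul(-0.00074453, I))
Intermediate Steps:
k = -169 (k = Add(-117, -52) = -169)
Pow(Add(Pow(Add(-428, Add(k, Mul(-1, 124))), Rational(1, 2)), 188), -1) = Pow(Add(Pow(Add(-428, Add(-169, Mul(-1, 124))), Rational(1, 2)), 188), -1) = Pow(Add(Pow(Add(-428, Add(-169, -124)), Rational(1, 2)), 188), -1) = Pow(Add(Pow(Add(-428, -293), Rational(1, 2)), 188), -1) = Pow(Add(Pow(-721, Rational(1, 2)), 188), -1) = Pow(Add(Mul(I, Pow(721, Rational(1, 2))), 188), -1) = Pow(Add(188, Mul(I, Pow(721, Rational(1, 2)))), -1)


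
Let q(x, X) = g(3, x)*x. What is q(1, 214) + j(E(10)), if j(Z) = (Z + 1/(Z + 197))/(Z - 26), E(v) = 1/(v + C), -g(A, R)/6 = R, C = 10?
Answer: -4092205/681793 ≈ -6.0021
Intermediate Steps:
g(A, R) = -6*R
E(v) = 1/(10 + v) (E(v) = 1/(v + 10) = 1/(10 + v))
j(Z) = (Z + 1/(197 + Z))/(-26 + Z)
q(x, X) = -6*x² (q(x, X) = (-6*x)*x = -6*x²)
q(1, 214) + j(E(10)) = -6*1² + (1 + (1/(10 + 10))² + 197/(10 + 10))/(-5122 + (1/(10 + 10))² + 171/(10 + 10)) = -6*1 + (1 + (1/20)² + 197/20)/(-5122 + (1/20)² + 171/20) = -6 + (1 + (1/20)² + 197*(1/20))/(-5122 + (1/20)² + 171*(1/20)) = -6 + (1 + 1/400 + 197/20)/(-5122 + 1/400 + 171/20) = -6 + (4341/400)/(-2045379/400) = -6 - 400/2045379*4341/400 = -6 - 1447/681793 = -4092205/681793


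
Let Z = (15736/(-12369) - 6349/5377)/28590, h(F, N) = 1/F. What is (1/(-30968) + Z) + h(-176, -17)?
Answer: -28246464979903/4870157246705520 ≈ -0.0057999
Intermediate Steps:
Z = -1226641/14296743990 (Z = (15736*(-1/12369) - 6349*1/5377)*(1/28590) = (-2248/1767 - 6349/5377)*(1/28590) = -1226641/500061*1/28590 = -1226641/14296743990 ≈ -8.5799e-5)
(1/(-30968) + Z) + h(-176, -17) = (1/(-30968) - 1226641/14296743990) + 1/(-176) = (-1/30968 - 1226641/14296743990) - 1/176 = -26141681239/221370783941160 - 1/176 = -28246464979903/4870157246705520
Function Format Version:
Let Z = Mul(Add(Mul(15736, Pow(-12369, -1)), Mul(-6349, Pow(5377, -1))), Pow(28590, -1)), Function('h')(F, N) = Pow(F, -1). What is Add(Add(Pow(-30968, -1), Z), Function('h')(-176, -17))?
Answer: Rational(-28246464979903, 4870157246705520) ≈ -0.0057999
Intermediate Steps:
Z = Rational(-1226641, 14296743990) (Z = Mul(Add(Mul(15736, Rational(-1, 12369)), Mul(-6349, Rational(1, 5377))), Rational(1, 28590)) = Mul(Add(Rational(-2248, 1767), Rational(-6349, 5377)), Rational(1, 28590)) = Mul(Rational(-1226641, 500061), Rational(1, 28590)) = Rational(-1226641, 14296743990) ≈ -8.5799e-5)
Add(Add(Pow(-30968, -1), Z), Function('h')(-176, -17)) = Add(Add(Pow(-30968, -1), Rational(-1226641, 14296743990)), Pow(-176, -1)) = Add(Add(Rational(-1, 30968), Rational(-1226641, 14296743990)), Rational(-1, 176)) = Add(Rational(-26141681239, 221370783941160), Rational(-1, 176)) = Rational(-28246464979903, 4870157246705520)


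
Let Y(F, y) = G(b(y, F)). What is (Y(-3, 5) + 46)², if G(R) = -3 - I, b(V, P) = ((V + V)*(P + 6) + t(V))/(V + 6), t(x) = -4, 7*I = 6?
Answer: 87025/49 ≈ 1776.0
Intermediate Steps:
I = 6/7 (I = (⅐)*6 = 6/7 ≈ 0.85714)
b(V, P) = (-4 + 2*V*(6 + P))/(6 + V) (b(V, P) = ((V + V)*(P + 6) - 4)/(V + 6) = ((2*V)*(6 + P) - 4)/(6 + V) = (2*V*(6 + P) - 4)/(6 + V) = (-4 + 2*V*(6 + P))/(6 + V))
G(R) = -27/7 (G(R) = -3 - 1*6/7 = -3 - 6/7 = -27/7)
Y(F, y) = -27/7
(Y(-3, 5) + 46)² = (-27/7 + 46)² = (295/7)² = 87025/49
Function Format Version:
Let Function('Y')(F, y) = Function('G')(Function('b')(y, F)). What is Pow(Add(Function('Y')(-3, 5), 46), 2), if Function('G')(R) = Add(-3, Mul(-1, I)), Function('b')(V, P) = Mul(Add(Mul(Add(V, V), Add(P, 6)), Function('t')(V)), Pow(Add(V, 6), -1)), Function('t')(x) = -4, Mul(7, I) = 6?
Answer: Rational(87025, 49) ≈ 1776.0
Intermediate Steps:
I = Rational(6, 7) (I = Mul(Rational(1, 7), 6) = Rational(6, 7) ≈ 0.85714)
Function('b')(V, P) = Mul(Pow(Add(6, V), -1), Add(-4, Mul(2, V, Add(6, P)))) (Function('b')(V, P) = Mul(Add(Mul(Add(V, V), Add(P, 6)), -4), Pow(Add(V, 6), -1)) = Mul(Add(Mul(Mul(2, V), Add(6, P)), -4), Pow(Add(6, V), -1)) = Mul(Add(Mul(2, V, Add(6, P)), -4), Pow(Add(6, V), -1)) = Mul(Add(-4, Mul(2, V, Add(6, P))), Pow(Add(6, V), -1)) = Mul(Pow(Add(6, V), -1), Add(-4, Mul(2, V, Add(6, P)))))
Function('G')(R) = Rational(-27, 7) (Function('G')(R) = Add(-3, Mul(-1, Rational(6, 7))) = Add(-3, Rational(-6, 7)) = Rational(-27, 7))
Function('Y')(F, y) = Rational(-27, 7)
Pow(Add(Function('Y')(-3, 5), 46), 2) = Pow(Add(Rational(-27, 7), 46), 2) = Pow(Rational(295, 7), 2) = Rational(87025, 49)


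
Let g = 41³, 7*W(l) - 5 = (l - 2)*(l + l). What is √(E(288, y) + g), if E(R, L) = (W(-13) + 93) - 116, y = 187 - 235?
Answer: √3378767/7 ≈ 262.59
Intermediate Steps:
W(l) = 5/7 + 2*l*(-2 + l)/7 (W(l) = 5/7 + ((l - 2)*(l + l))/7 = 5/7 + ((-2 + l)*(2*l))/7 = 5/7 + (2*l*(-2 + l))/7 = 5/7 + 2*l*(-2 + l)/7)
g = 68921
y = -48
E(R, L) = 234/7 (E(R, L) = ((5/7 - 4/7*(-13) + (2/7)*(-13)²) + 93) - 116 = ((5/7 + 52/7 + (2/7)*169) + 93) - 116 = ((5/7 + 52/7 + 338/7) + 93) - 116 = (395/7 + 93) - 116 = 1046/7 - 116 = 234/7)
√(E(288, y) + g) = √(234/7 + 68921) = √(482681/7) = √3378767/7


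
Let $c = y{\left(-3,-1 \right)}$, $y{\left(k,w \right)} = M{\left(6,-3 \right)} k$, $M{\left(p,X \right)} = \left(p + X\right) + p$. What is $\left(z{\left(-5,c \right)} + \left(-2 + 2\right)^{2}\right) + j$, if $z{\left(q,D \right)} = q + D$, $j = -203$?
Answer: $-235$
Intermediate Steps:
$M{\left(p,X \right)} = X + 2 p$ ($M{\left(p,X \right)} = \left(X + p\right) + p = X + 2 p$)
$y{\left(k,w \right)} = 9 k$ ($y{\left(k,w \right)} = \left(-3 + 2 \cdot 6\right) k = \left(-3 + 12\right) k = 9 k$)
$c = -27$ ($c = 9 \left(-3\right) = -27$)
$z{\left(q,D \right)} = D + q$
$\left(z{\left(-5,c \right)} + \left(-2 + 2\right)^{2}\right) + j = \left(\left(-27 - 5\right) + \left(-2 + 2\right)^{2}\right) - 203 = \left(-32 + 0^{2}\right) - 203 = \left(-32 + 0\right) - 203 = -32 - 203 = -235$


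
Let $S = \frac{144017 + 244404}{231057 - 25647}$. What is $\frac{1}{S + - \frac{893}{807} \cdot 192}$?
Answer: $- \frac{55255290}{11635107071} \approx -0.004749$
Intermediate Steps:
$S = \frac{388421}{205410} \approx 1.891$
$\frac{1}{S + - \frac{893}{807} \cdot 192} = \frac{1}{\frac{388421}{205410} + - \frac{893}{807} \cdot 192} = \frac{1}{\frac{388421}{205410} + \left(-893\right) \frac{1}{807} \cdot 192} = \frac{1}{\frac{388421}{205410} - \frac{57152}{269}} = \frac{1}{- \frac{11635107071}{55255290}} = - \frac{55255290}{11635107071}$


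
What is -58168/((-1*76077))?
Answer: 58168/76077 ≈ 0.76459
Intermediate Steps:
-58168/((-1*76077)) = -58168/(-76077) = -58168*(-1/76077) = 58168/76077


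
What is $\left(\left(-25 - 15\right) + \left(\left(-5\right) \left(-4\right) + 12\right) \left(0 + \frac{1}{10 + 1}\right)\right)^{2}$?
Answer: $\frac{166464}{121} \approx 1375.7$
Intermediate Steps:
$\left(\left(-25 - 15\right) + \left(\left(-5\right) \left(-4\right) + 12\right) \left(0 + \frac{1}{10 + 1}\right)\right)^{2} = \left(-40 + \left(20 + 12\right) \left(0 + \frac{1}{11}\right)\right)^{2} = \left(-40 + 32 \left(0 + \frac{1}{11}\right)\right)^{2} = \left(-40 + 32 \cdot \frac{1}{11}\right)^{2} = \left(-40 + \frac{32}{11}\right)^{2} = \left(- \frac{408}{11}\right)^{2} = \frac{166464}{121}$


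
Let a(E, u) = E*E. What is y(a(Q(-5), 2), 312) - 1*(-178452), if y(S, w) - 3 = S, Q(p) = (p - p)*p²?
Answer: 178455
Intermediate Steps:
Q(p) = 0 (Q(p) = 0*p² = 0)
a(E, u) = E²
y(S, w) = 3 + S
y(a(Q(-5), 2), 312) - 1*(-178452) = (3 + 0²) - 1*(-178452) = (3 + 0) + 178452 = 3 + 178452 = 178455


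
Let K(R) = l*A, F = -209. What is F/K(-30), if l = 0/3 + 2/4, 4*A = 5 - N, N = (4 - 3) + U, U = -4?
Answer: -209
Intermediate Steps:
N = -3 (N = (4 - 3) - 4 = 1 - 4 = -3)
A = 2 (A = (5 - 1*(-3))/4 = (5 + 3)/4 = (¼)*8 = 2)
l = ½ (l = 0*(⅓) + 2*(¼) = 0 + ½ = ½ ≈ 0.50000)
K(R) = 1 (K(R) = (½)*2 = 1)
F/K(-30) = -209/1 = -209*1 = -209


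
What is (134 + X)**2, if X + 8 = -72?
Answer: 2916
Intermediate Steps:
X = -80 (X = -8 - 72 = -80)
(134 + X)**2 = (134 - 80)**2 = 54**2 = 2916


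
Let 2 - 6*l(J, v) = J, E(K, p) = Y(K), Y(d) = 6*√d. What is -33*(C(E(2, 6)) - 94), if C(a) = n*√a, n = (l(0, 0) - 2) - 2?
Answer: 3102 + 121*2^(¾)*√3 ≈ 3454.5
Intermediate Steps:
E(K, p) = 6*√K
l(J, v) = ⅓ - J/6
n = -11/3 (n = ((⅓ - ⅙*0) - 2) - 2 = ((⅓ + 0) - 2) - 2 = (⅓ - 2) - 2 = -5/3 - 2 = -11/3 ≈ -3.6667)
C(a) = -11*√a/3
-33*(C(E(2, 6)) - 94) = -33*(-11*2^(¾)*√3/3 - 94) = -33*(-94 - 11*2^(¾)*√3/3) = 3102 + 121*2^(¾)*√3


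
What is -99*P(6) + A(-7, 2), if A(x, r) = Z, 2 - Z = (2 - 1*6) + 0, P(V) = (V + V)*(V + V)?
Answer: -14250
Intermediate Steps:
P(V) = 4*V**2 (P(V) = (2*V)*(2*V) = 4*V**2)
Z = 6 (Z = 2 - ((2 - 1*6) + 0) = 2 - ((2 - 6) + 0) = 2 - (-4 + 0) = 2 - 1*(-4) = 2 + 4 = 6)
A(x, r) = 6
-99*P(6) + A(-7, 2) = -396*6**2 + 6 = -396*36 + 6 = -99*144 + 6 = -14256 + 6 = -14250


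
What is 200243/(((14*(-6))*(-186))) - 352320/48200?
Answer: 103676623/18826920 ≈ 5.5068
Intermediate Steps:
200243/(((14*(-6))*(-186))) - 352320/48200 = 200243/((-84*(-186))) - 352320*1/48200 = 200243/15624 - 8808/1205 = 103676623/18826920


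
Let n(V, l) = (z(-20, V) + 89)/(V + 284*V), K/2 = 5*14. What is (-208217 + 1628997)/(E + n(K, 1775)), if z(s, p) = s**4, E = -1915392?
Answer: -18896374000/25474660237 ≈ -0.74177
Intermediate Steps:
K = 140 (K = 2*(5*14) = 2*70 = 140)
n(V, l) = 53363/(95*V) (n(V, l) = ((-20)**4 + 89)/(V + 284*V) = (160000 + 89)/((285*V)) = 160089*(1/(285*V)) = 53363/(95*V))
(-208217 + 1628997)/(E + n(K, 1775)) = (-208217 + 1628997)/(-1915392 + (53363/95)/140) = 1420780/(-1915392 + (53363/95)*(1/140)) = 1420780/(-1915392 + 53363/13300) = 1420780/(-25474660237/13300) = 1420780*(-13300/25474660237) = -18896374000/25474660237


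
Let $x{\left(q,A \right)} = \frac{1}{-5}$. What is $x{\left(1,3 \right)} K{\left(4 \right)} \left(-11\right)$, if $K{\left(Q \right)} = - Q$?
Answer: $- \frac{44}{5} \approx -8.8$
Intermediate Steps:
$x{\left(q,A \right)} = - \frac{1}{5}$
$x{\left(1,3 \right)} K{\left(4 \right)} \left(-11\right) = - \frac{\left(-1\right) 4}{5} \left(-11\right) = \left(- \frac{1}{5}\right) \left(-4\right) \left(-11\right) = \frac{4}{5} \left(-11\right) = - \frac{44}{5}$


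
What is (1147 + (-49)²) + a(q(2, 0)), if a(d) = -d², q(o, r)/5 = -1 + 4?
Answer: 3323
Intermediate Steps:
q(o, r) = 15 (q(o, r) = 5*(-1 + 4) = 5*3 = 15)
(1147 + (-49)²) + a(q(2, 0)) = (1147 + (-49)²) - 1*15² = (1147 + 2401) - 1*225 = 3548 - 225 = 3323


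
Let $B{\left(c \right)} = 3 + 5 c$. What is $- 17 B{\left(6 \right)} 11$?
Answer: $-6171$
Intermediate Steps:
$- 17 B{\left(6 \right)} 11 = - 17 \left(3 + 5 \cdot 6\right) 11 = - 17 \left(3 + 30\right) 11 = \left(-17\right) 33 \cdot 11 = \left(-561\right) 11 = -6171$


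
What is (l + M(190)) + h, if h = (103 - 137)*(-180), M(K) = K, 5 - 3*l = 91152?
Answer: -72217/3 ≈ -24072.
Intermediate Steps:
l = -91147/3 (l = 5/3 - 1/3*91152 = 5/3 - 30384 = -91147/3 ≈ -30382.)
h = 6120 (h = -34*(-180) = 6120)
(l + M(190)) + h = (-91147/3 + 190) + 6120 = -90577/3 + 6120 = -72217/3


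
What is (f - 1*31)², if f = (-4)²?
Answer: 225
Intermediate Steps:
f = 16
(f - 1*31)² = (16 - 1*31)² = (16 - 31)² = (-15)² = 225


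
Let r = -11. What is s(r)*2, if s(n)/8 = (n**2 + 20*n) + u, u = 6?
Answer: -1488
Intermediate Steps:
s(n) = 48 + 8*n**2 + 160*n (s(n) = 8*((n**2 + 20*n) + 6) = 8*(6 + n**2 + 20*n) = 48 + 8*n**2 + 160*n)
s(r)*2 = (48 + 8*(-11)**2 + 160*(-11))*2 = (48 + 8*121 - 1760)*2 = (48 + 968 - 1760)*2 = -744*2 = -1488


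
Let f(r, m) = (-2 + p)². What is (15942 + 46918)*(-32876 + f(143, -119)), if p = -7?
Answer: -2061493700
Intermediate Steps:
f(r, m) = 81 (f(r, m) = (-2 - 7)² = (-9)² = 81)
(15942 + 46918)*(-32876 + f(143, -119)) = (15942 + 46918)*(-32876 + 81) = 62860*(-32795) = -2061493700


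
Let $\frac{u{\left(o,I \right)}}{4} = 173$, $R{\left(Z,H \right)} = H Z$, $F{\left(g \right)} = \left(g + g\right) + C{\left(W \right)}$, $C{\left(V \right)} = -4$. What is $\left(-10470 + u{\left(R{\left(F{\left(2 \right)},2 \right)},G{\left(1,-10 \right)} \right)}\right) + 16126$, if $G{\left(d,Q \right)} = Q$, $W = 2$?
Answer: $6348$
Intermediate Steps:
$F{\left(g \right)} = -4 + 2 g$ ($F{\left(g \right)} = \left(g + g\right) - 4 = 2 g - 4 = -4 + 2 g$)
$u{\left(o,I \right)} = 692$ ($u{\left(o,I \right)} = 4 \cdot 173 = 692$)
$\left(-10470 + u{\left(R{\left(F{\left(2 \right)},2 \right)},G{\left(1,-10 \right)} \right)}\right) + 16126 = \left(-10470 + 692\right) + 16126 = -9778 + 16126 = 6348$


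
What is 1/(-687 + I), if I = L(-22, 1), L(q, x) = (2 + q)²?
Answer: -1/287 ≈ -0.0034843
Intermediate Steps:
I = 400 (I = (2 - 22)² = (-20)² = 400)
1/(-687 + I) = 1/(-687 + 400) = 1/(-287) = -1/287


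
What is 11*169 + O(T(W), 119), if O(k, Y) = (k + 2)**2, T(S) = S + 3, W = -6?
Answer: 1860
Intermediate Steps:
T(S) = 3 + S
O(k, Y) = (2 + k)**2
11*169 + O(T(W), 119) = 11*169 + (2 + (3 - 6))**2 = 1859 + (2 - 3)**2 = 1859 + (-1)**2 = 1859 + 1 = 1860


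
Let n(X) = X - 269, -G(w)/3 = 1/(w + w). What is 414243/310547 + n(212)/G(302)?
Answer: 3564251615/310547 ≈ 11477.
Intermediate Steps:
G(w) = -3/(2*w) (G(w) = -3/(w + w) = -3*1/(2*w) = -3/(2*w))
n(X) = -269 + X
414243/310547 + n(212)/G(302) = 414243/310547 + (-269 + 212)/((-3/2/302)) = 414243*(1/310547) - 57/((-3/2*1/302)) = 414243/310547 - 57/(-3/604) = 414243/310547 - 57*(-604/3) = 414243/310547 + 11476 = 3564251615/310547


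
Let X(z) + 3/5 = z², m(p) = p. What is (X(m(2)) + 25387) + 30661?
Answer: 280257/5 ≈ 56051.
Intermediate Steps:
X(z) = -⅗ + z²
(X(m(2)) + 25387) + 30661 = ((-⅗ + 2²) + 25387) + 30661 = ((-⅗ + 4) + 25387) + 30661 = (17/5 + 25387) + 30661 = 126952/5 + 30661 = 280257/5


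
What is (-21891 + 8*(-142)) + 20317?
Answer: -2710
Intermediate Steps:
(-21891 + 8*(-142)) + 20317 = (-21891 - 1136) + 20317 = -23027 + 20317 = -2710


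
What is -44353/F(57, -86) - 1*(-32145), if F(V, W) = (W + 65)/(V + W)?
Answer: -611192/21 ≈ -29104.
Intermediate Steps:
F(V, W) = (65 + W)/(V + W)
-44353/F(57, -86) - 1*(-32145) = -44353*(57 - 86)/(65 - 86) - 1*(-32145) = -44353/(-21/(-29)) + 32145 = -44353/((-1/29*(-21))) + 32145 = -44353/21/29 + 32145 = -44353*29/21 + 32145 = -1286237/21 + 32145 = -611192/21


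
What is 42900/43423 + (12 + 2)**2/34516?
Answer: 372311827/374697067 ≈ 0.99363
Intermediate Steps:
42900/43423 + (12 + 2)**2/34516 = 42900*(1/43423) + 14**2*(1/34516) = 42900/43423 + 196*(1/34516) = 42900/43423 + 49/8629 = 372311827/374697067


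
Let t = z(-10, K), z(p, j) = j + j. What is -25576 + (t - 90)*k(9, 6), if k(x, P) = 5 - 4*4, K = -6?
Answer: -24454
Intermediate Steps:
z(p, j) = 2*j
k(x, P) = -11 (k(x, P) = 5 - 16 = -11)
t = -12 (t = 2*(-6) = -12)
-25576 + (t - 90)*k(9, 6) = -25576 + (-12 - 90)*(-11) = -25576 - 102*(-11) = -25576 + 1122 = -24454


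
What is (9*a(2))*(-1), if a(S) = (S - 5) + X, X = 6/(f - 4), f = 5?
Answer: -27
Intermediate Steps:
X = 6 (X = 6/(5 - 4) = 6/1 = 1*6 = 6)
a(S) = 1 + S (a(S) = (S - 5) + 6 = (-5 + S) + 6 = 1 + S)
(9*a(2))*(-1) = (9*(1 + 2))*(-1) = (9*3)*(-1) = 27*(-1) = -27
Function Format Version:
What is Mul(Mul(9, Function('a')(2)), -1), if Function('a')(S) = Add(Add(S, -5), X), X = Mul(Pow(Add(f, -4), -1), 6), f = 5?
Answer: -27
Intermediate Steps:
X = 6 (X = Mul(Pow(Add(5, -4), -1), 6) = Mul(Pow(1, -1), 6) = Mul(1, 6) = 6)
Function('a')(S) = Add(1, S) (Function('a')(S) = Add(Add(S, -5), 6) = Add(Add(-5, S), 6) = Add(1, S))
Mul(Mul(9, Function('a')(2)), -1) = Mul(Mul(9, Add(1, 2)), -1) = Mul(Mul(9, 3), -1) = Mul(27, -1) = -27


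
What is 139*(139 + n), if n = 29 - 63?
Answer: 14595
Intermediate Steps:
n = -34
139*(139 + n) = 139*(139 - 34) = 139*105 = 14595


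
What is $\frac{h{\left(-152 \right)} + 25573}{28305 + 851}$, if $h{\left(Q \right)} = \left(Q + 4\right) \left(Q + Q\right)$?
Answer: $\frac{70565}{29156} \approx 2.4203$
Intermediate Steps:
$h{\left(Q \right)} = 2 Q \left(4 + Q\right)$ ($h{\left(Q \right)} = \left(4 + Q\right) 2 Q = 2 Q \left(4 + Q\right)$)
$\frac{h{\left(-152 \right)} + 25573}{28305 + 851} = \frac{2 \left(-152\right) \left(4 - 152\right) + 25573}{28305 + 851} = \frac{2 \left(-152\right) \left(-148\right) + 25573}{29156} = \left(44992 + 25573\right) \frac{1}{29156} = 70565 \cdot \frac{1}{29156} = \frac{70565}{29156}$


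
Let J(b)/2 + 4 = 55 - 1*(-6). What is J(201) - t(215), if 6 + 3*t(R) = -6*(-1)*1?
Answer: 114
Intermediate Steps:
J(b) = 114 (J(b) = -8 + 2*(55 - 1*(-6)) = -8 + 2*(55 + 6) = -8 + 2*61 = -8 + 122 = 114)
t(R) = 0 (t(R) = -2 + (-6*(-1)*1)/3 = -2 + (6*1)/3 = -2 + (1/3)*6 = -2 + 2 = 0)
J(201) - t(215) = 114 - 1*0 = 114 + 0 = 114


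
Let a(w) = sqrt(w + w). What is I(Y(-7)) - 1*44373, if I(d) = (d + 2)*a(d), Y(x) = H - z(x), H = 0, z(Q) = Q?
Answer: -44373 + 9*sqrt(14) ≈ -44339.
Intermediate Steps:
a(w) = sqrt(2)*sqrt(w) (a(w) = sqrt(2*w) = sqrt(2)*sqrt(w))
Y(x) = -x (Y(x) = 0 - x = -x)
I(d) = sqrt(2)*sqrt(d)*(2 + d) (I(d) = (d + 2)*(sqrt(2)*sqrt(d)) = (2 + d)*(sqrt(2)*sqrt(d)) = sqrt(2)*sqrt(d)*(2 + d))
I(Y(-7)) - 1*44373 = sqrt(2)*sqrt(-1*(-7))*(2 - 1*(-7)) - 1*44373 = sqrt(2)*sqrt(7)*(2 + 7) - 44373 = sqrt(2)*sqrt(7)*9 - 44373 = 9*sqrt(14) - 44373 = -44373 + 9*sqrt(14)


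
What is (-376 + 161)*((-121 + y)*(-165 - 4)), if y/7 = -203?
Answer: -56028570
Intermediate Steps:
y = -1421 (y = 7*(-203) = -1421)
(-376 + 161)*((-121 + y)*(-165 - 4)) = (-376 + 161)*((-121 - 1421)*(-165 - 4)) = -(-331530)*(-169) = -215*260598 = -56028570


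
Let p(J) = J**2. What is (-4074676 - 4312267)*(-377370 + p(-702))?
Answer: -968138378262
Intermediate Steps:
(-4074676 - 4312267)*(-377370 + p(-702)) = (-4074676 - 4312267)*(-377370 + (-702)**2) = -8386943*(-377370 + 492804) = -8386943*115434 = -968138378262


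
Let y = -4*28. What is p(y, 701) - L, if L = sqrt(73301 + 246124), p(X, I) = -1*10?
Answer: -10 - 5*sqrt(12777) ≈ -575.18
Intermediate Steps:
y = -112
p(X, I) = -10
L = 5*sqrt(12777) (L = sqrt(319425) = 5*sqrt(12777) ≈ 565.18)
p(y, 701) - L = -10 - 5*sqrt(12777)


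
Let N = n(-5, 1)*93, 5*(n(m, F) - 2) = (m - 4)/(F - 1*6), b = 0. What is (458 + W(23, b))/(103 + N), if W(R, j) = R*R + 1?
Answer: 12350/4031 ≈ 3.0638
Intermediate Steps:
n(m, F) = 2 + (-4 + m)/(5*(-6 + F)) (n(m, F) = 2 + ((m - 4)/(F - 1*6))/5 = 2 + ((-4 + m)/(F - 6))/5 = 2 + ((-4 + m)/(-6 + F))/5 = 2 + (-4 + m)/(5*(-6 + F)))
W(R, j) = 1 + R² (W(R, j) = R² + 1 = 1 + R²)
N = 5487/25 (N = ((-64 - 5 + 10*1)/(5*(-6 + 1)))*93 = ((⅕)*(-64 - 5 + 10)/(-5))*93 = ((⅕)*(-⅕)*(-59))*93 = (59/25)*93 = 5487/25 ≈ 219.48)
(458 + W(23, b))/(103 + N) = (458 + (1 + 23²))/(103 + 5487/25) = (458 + (1 + 529))/(8062/25) = (458 + 530)*(25/8062) = 988*(25/8062) = 12350/4031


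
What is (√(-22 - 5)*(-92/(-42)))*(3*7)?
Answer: 138*I*√3 ≈ 239.02*I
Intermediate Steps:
(√(-22 - 5)*(-92/(-42)))*(3*7) = (√(-27)*(-92*(-1/42)))*21 = ((3*I*√3)*(46/21))*21 = (46*I*√3/7)*21 = 138*I*√3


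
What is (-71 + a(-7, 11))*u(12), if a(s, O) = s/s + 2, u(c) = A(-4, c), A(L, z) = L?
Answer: 272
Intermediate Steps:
u(c) = -4
a(s, O) = 3 (a(s, O) = 1 + 2 = 3)
(-71 + a(-7, 11))*u(12) = (-71 + 3)*(-4) = -68*(-4) = 272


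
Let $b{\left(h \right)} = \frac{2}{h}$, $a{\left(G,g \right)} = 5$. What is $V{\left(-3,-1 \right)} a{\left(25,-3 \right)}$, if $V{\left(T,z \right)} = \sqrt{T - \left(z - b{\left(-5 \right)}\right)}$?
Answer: $2 i \sqrt{15} \approx 7.746 i$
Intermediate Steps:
$V{\left(T,z \right)} = \sqrt{- \frac{2}{5} + T - z}$ ($V{\left(T,z \right)} = \sqrt{T - \left(\frac{2}{5} + z\right)} = \sqrt{- \frac{2}{5} + T - z}$)
$V{\left(-3,-1 \right)} a{\left(25,-3 \right)} = \frac{\sqrt{-10 - -25 + 25 \left(-3\right)}}{5} \cdot 5 = \frac{\sqrt{-10 + 25 - 75}}{5} \cdot 5 = \frac{\sqrt{-60}}{5} \cdot 5 = \frac{2 i \sqrt{15}}{5} \cdot 5 = 2 i \sqrt{15}$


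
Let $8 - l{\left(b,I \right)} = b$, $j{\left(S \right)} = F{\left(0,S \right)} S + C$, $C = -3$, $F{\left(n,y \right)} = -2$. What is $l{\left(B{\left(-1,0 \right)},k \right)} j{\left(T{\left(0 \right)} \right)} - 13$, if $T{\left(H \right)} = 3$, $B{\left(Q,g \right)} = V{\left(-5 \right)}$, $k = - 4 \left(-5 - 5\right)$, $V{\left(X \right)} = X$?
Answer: $-130$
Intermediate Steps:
$k = 40$ ($k = \left(-4\right) \left(-10\right) = 40$)
$B{\left(Q,g \right)} = -5$
$j{\left(S \right)} = -3 - 2 S$ ($j{\left(S \right)} = - 2 S - 3 = -3 - 2 S$)
$l{\left(b,I \right)} = 8 - b$
$l{\left(B{\left(-1,0 \right)},k \right)} j{\left(T{\left(0 \right)} \right)} - 13 = \left(8 - -5\right) \left(-3 - 6\right) - 13 = \left(8 + 5\right) \left(-3 - 6\right) - 13 = 13 \left(-9\right) - 13 = -117 - 13 = -130$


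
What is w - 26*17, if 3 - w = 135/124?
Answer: -54571/124 ≈ -440.09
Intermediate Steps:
w = 237/124 (w = 3 - 135/124 = 237/124 ≈ 1.9113)
w - 26*17 = 237/124 - 26*17 = 237/124 - 442 = -54571/124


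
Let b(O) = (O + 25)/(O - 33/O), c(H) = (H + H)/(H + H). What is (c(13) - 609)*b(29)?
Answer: -119016/101 ≈ -1178.4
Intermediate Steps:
c(H) = 1 (c(H) = (2*H)/((2*H)) = (2*H)*(1/(2*H)) = 1)
b(O) = (25 + O)/(O - 33/O)
(c(13) - 609)*b(29) = (1 - 609)*(29*(25 + 29)/(-33 + 29²)) = -17632*54/(-33 + 841) = -17632*54/808 = -608*783/404 = -119016/101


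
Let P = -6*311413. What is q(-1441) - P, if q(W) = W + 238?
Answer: 1867275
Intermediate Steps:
q(W) = 238 + W
P = -1868478
q(-1441) - P = (238 - 1441) - 1*(-1868478) = -1203 + 1868478 = 1867275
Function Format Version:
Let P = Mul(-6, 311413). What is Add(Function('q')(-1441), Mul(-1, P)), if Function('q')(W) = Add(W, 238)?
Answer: 1867275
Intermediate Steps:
Function('q')(W) = Add(238, W)
P = -1868478
Add(Function('q')(-1441), Mul(-1, P)) = Add(Add(238, -1441), Mul(-1, -1868478)) = Add(-1203, 1868478) = 1867275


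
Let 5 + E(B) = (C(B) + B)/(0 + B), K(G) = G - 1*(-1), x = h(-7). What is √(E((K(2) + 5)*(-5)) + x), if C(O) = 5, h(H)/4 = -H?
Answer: √382/4 ≈ 4.8862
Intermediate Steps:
h(H) = -4*H (h(H) = 4*(-H) = -4*H)
x = 28 (x = -4*(-7) = 28)
K(G) = 1 + G (K(G) = G + 1 = 1 + G)
E(B) = -5 + (5 + B)/B (E(B) = -5 + (5 + B)/(0 + B) = -5 + (5 + B)/B)
√(E((K(2) + 5)*(-5)) + x) = √((-4 + 5/((((1 + 2) + 5)*(-5)))) + 28) = √((-4 + 5/(((3 + 5)*(-5)))) + 28) = √((-4 + 5/((8*(-5)))) + 28) = √((-4 + 5/(-40)) + 28) = √((-4 + 5*(-1/40)) + 28) = √((-4 - ⅛) + 28) = √(-33/8 + 28) = √(191/8) = √382/4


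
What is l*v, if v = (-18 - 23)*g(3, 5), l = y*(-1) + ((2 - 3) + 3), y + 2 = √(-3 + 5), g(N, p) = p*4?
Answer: -3280 + 820*√2 ≈ -2120.3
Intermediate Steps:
g(N, p) = 4*p
y = -2 + √2 (y = -2 + √(-3 + 5) = -2 + √2 ≈ -0.58579)
l = 4 - √2 (l = (-2 + √2)*(-1) + ((2 - 3) + 3) = (2 - √2) + (-1 + 3) = (2 - √2) + 2 = 4 - √2 ≈ 2.5858)
v = -820 (v = (-18 - 23)*(4*5) = -41*20 = -820)
l*v = (4 - √2)*(-820) = -3280 + 820*√2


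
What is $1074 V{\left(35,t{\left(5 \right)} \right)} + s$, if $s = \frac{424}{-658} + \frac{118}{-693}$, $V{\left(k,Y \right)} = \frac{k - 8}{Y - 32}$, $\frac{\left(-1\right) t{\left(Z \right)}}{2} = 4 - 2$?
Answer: $- \frac{52524949}{65142} \approx -806.31$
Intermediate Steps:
$t{\left(Z \right)} = -4$ ($t{\left(Z \right)} = - 2 \left(4 - 2\right) = \left(-2\right) 2 = -4$)
$V{\left(k,Y \right)} = \frac{-8 + k}{-32 + Y}$
$s = - \frac{26534}{32571}$ ($s = 424 \left(- \frac{1}{658}\right) + 118 \left(- \frac{1}{693}\right) = - \frac{212}{329} - \frac{118}{693} = - \frac{26534}{32571} \approx -0.81465$)
$1074 V{\left(35,t{\left(5 \right)} \right)} + s = 1074 \frac{-8 + 35}{-32 - 4} - \frac{26534}{32571} = 1074 \frac{1}{-36} \cdot 27 - \frac{26534}{32571} = 1074 \left(\left(- \frac{1}{36}\right) 27\right) - \frac{26534}{32571} = 1074 \left(- \frac{3}{4}\right) - \frac{26534}{32571} = - \frac{1611}{2} - \frac{26534}{32571} = - \frac{52524949}{65142}$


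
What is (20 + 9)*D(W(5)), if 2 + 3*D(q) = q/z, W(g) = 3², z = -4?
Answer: -493/12 ≈ -41.083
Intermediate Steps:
W(g) = 9
D(q) = -⅔ - q/12 (D(q) = -⅔ + (q/(-4))/3 = -⅔ + (q*(-¼))/3 = -⅔ + (-q/4)/3 = -⅔ - q/12)
(20 + 9)*D(W(5)) = (20 + 9)*(-⅔ - 1/12*9) = 29*(-⅔ - ¾) = 29*(-17/12) = -493/12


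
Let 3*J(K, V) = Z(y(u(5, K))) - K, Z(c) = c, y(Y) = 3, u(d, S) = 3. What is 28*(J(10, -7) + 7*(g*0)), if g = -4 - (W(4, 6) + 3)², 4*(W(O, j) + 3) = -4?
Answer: -196/3 ≈ -65.333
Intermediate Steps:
W(O, j) = -4 (W(O, j) = -3 + (¼)*(-4) = -3 - 1 = -4)
J(K, V) = 1 - K/3 (J(K, V) = (3 - K)/3 = 1 - K/3)
g = -5 (g = -4 - (-4 + 3)² = -4 - 1*(-1)² = -4 - 1*1 = -4 - 1 = -5)
28*(J(10, -7) + 7*(g*0)) = 28*((1 - ⅓*10) + 7*(-5*0)) = 28*((1 - 10/3) + 7*0) = 28*(-7/3 + 0) = 28*(-7/3) = -196/3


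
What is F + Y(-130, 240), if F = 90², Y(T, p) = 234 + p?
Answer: 8574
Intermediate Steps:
F = 8100
F + Y(-130, 240) = 8100 + (234 + 240) = 8100 + 474 = 8574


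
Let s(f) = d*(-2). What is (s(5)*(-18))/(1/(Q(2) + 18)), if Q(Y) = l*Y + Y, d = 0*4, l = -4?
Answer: 0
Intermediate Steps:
d = 0
s(f) = 0 (s(f) = 0*(-2) = 0)
Q(Y) = -3*Y (Q(Y) = -4*Y + Y = -3*Y)
(s(5)*(-18))/(1/(Q(2) + 18)) = (0*(-18))/(1/(-3*2 + 18)) = 0/(1/(-6 + 18)) = 0/(1/12) = 0*12 = 0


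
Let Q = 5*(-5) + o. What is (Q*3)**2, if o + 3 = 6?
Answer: 4356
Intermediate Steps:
o = 3 (o = -3 + 6 = 3)
Q = -22 (Q = 5*(-5) + 3 = -25 + 3 = -22)
(Q*3)**2 = (-22*3)**2 = (-66)**2 = 4356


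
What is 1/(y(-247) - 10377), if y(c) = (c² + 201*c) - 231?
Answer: 1/754 ≈ 0.0013263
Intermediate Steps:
y(c) = -231 + c² + 201*c
1/(y(-247) - 10377) = 1/((-231 + (-247)² + 201*(-247)) - 10377) = 1/((-231 + 61009 - 49647) - 10377) = 1/(11131 - 10377) = 1/754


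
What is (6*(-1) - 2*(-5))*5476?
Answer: 21904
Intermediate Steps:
(6*(-1) - 2*(-5))*5476 = (-6 + 10)*5476 = 4*5476 = 21904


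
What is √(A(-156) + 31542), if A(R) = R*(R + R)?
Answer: √80214 ≈ 283.22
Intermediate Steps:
A(R) = 2*R² (A(R) = R*(2*R) = 2*R²)
√(A(-156) + 31542) = √(2*(-156)² + 31542) = √(2*24336 + 31542) = √(48672 + 31542) = √80214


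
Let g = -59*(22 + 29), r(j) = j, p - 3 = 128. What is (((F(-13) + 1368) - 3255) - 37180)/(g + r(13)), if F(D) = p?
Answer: 9734/749 ≈ 12.996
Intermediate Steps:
p = 131 (p = 3 + 128 = 131)
g = -3009 (g = -59*51 = -3009)
F(D) = 131
(((F(-13) + 1368) - 3255) - 37180)/(g + r(13)) = (((131 + 1368) - 3255) - 37180)/(-3009 + 13) = ((1499 - 3255) - 37180)/(-2996) = (-1756 - 37180)*(-1/2996) = -38936*(-1/2996) = 9734/749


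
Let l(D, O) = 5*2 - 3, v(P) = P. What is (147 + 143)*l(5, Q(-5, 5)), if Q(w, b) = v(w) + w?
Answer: 2030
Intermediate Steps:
Q(w, b) = 2*w (Q(w, b) = w + w = 2*w)
l(D, O) = 7 (l(D, O) = 10 - 3 = 7)
(147 + 143)*l(5, Q(-5, 5)) = (147 + 143)*7 = 290*7 = 2030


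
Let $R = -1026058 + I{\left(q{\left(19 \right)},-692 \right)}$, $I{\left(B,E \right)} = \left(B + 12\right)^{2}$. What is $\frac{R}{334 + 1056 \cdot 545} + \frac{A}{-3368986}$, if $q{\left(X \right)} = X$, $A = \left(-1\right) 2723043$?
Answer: $- \frac{471365559480}{485011016011} \approx -0.97187$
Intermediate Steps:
$A = -2723043$
$I{\left(B,E \right)} = \left(12 + B\right)^{2}$
$R = -1025097$ ($R = -1026058 + \left(12 + 19\right)^{2} = -1026058 + 31^{2} = -1026058 + 961 = -1025097$)
$\frac{R}{334 + 1056 \cdot 545} + \frac{A}{-3368986} = - \frac{1025097}{334 + 1056 \cdot 545} - \frac{2723043}{-3368986} = - \frac{1025097}{334 + 575520} - - \frac{2723043}{3368986} = - \frac{1025097}{575854} + \frac{2723043}{3368986} = - \frac{471365559480}{485011016011}$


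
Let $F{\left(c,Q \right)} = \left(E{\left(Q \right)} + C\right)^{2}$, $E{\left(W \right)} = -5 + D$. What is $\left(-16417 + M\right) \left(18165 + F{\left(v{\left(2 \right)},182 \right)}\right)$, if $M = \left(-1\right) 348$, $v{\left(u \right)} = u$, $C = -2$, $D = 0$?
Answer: $-305357710$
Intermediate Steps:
$E{\left(W \right)} = -5$ ($E{\left(W \right)} = -5 + 0 = -5$)
$M = -348$
$F{\left(c,Q \right)} = 49$ ($F{\left(c,Q \right)} = \left(-5 - 2\right)^{2} = \left(-7\right)^{2} = 49$)
$\left(-16417 + M\right) \left(18165 + F{\left(v{\left(2 \right)},182 \right)}\right) = \left(-16417 - 348\right) \left(18165 + 49\right) = \left(-16765\right) 18214 = -305357710$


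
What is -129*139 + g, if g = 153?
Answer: -17778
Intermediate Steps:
-129*139 + g = -129*139 + 153 = -17931 + 153 = -17778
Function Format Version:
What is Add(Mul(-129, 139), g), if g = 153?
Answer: -17778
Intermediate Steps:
Add(Mul(-129, 139), g) = Add(Mul(-129, 139), 153) = Add(-17931, 153) = -17778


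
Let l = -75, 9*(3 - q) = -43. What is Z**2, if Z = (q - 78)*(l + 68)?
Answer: 19571776/81 ≈ 2.4163e+5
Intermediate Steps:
q = 70/9 (q = 3 - 1/9*(-43) = 3 + 43/9 = 70/9 ≈ 7.7778)
Z = 4424/9 (Z = (70/9 - 78)*(-75 + 68) = -632/9*(-7) = 4424/9 ≈ 491.56)
Z**2 = (4424/9)**2 = 19571776/81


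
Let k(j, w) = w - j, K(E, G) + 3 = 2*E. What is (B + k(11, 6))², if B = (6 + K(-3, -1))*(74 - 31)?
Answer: 17956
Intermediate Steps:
K(E, G) = -3 + 2*E
B = -129 (B = (6 + (-3 + 2*(-3)))*(74 - 31) = (6 + (-3 - 6))*43 = (6 - 9)*43 = -3*43 = -129)
(B + k(11, 6))² = (-129 + (6 - 1*11))² = (-129 + (6 - 11))² = (-129 - 5)² = (-134)² = 17956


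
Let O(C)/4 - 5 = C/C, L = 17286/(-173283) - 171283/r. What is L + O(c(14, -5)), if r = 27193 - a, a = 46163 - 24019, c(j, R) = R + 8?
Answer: -265756615/26512299 ≈ -10.024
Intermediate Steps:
c(j, R) = 8 + R
a = 22144
r = 5049 (r = 27193 - 1*22144 = 27193 - 22144 = 5049)
L = -902051791/26512299 (L = 17286/(-173283) - 171283/5049 = 17286*(-1/173283) - 171283*1/5049 = -5762/57761 - 171283/5049 = -902051791/26512299 ≈ -34.024)
O(C) = 24 (O(C) = 20 + 4*(C/C) = 20 + 4*1 = 20 + 4 = 24)
L + O(c(14, -5)) = -902051791/26512299 + 24 = -265756615/26512299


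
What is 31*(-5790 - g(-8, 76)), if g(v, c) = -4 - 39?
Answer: -178157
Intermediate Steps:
g(v, c) = -43
31*(-5790 - g(-8, 76)) = 31*(-5790 - 1*(-43)) = 31*(-5790 + 43) = 31*(-5747) = -178157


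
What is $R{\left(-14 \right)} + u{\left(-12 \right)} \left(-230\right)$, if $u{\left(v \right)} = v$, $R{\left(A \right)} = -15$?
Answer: $2745$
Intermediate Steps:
$R{\left(-14 \right)} + u{\left(-12 \right)} \left(-230\right) = -15 - -2760 = -15 + 2760 = 2745$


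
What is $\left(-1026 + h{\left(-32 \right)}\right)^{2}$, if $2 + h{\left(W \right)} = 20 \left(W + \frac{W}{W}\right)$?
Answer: $2715904$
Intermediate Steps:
$h{\left(W \right)} = 18 + 20 W$ ($h{\left(W \right)} = -2 + 20 \left(W + \frac{W}{W}\right) = -2 + 20 \left(W + 1\right) = -2 + 20 \left(1 + W\right) = -2 + \left(20 + 20 W\right) = 18 + 20 W$)
$\left(-1026 + h{\left(-32 \right)}\right)^{2} = \left(-1026 + \left(18 + 20 \left(-32\right)\right)\right)^{2} = \left(-1026 + \left(18 - 640\right)\right)^{2} = \left(-1026 - 622\right)^{2} = \left(-1648\right)^{2} = 2715904$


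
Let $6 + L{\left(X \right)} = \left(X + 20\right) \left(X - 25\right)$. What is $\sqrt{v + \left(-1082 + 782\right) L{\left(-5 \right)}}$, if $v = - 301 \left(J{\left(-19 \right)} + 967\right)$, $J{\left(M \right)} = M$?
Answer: $2 i \sqrt{37137} \approx 385.42 i$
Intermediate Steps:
$L{\left(X \right)} = -6 + \left(-25 + X\right) \left(20 + X\right)$ ($L{\left(X \right)} = -6 + \left(X + 20\right) \left(X - 25\right) = -6 + \left(20 + X\right) \left(-25 + X\right) = -6 + \left(-25 + X\right) \left(20 + X\right)$)
$v = -285348$ ($v = - 301 \left(-19 + 967\right) = \left(-301\right) 948 = -285348$)
$\sqrt{v + \left(-1082 + 782\right) L{\left(-5 \right)}} = \sqrt{-285348 + \left(-1082 + 782\right) \left(-506 + \left(-5\right)^{2} - -25\right)} = \sqrt{-285348 - 300 \left(-506 + 25 + 25\right)} = \sqrt{-285348 - -136800} = \sqrt{-285348 + 136800} = \sqrt{-148548} = 2 i \sqrt{37137}$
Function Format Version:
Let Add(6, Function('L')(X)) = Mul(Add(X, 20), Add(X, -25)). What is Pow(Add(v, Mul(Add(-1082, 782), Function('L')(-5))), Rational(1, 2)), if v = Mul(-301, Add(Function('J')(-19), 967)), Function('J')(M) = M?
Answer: Mul(2, I, Pow(37137, Rational(1, 2))) ≈ Mul(385.42, I)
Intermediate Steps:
Function('L')(X) = Add(-6, Mul(Add(-25, X), Add(20, X))) (Function('L')(X) = Add(-6, Mul(Add(X, 20), Add(X, -25))) = Add(-6, Mul(Add(20, X), Add(-25, X))) = Add(-6, Mul(Add(-25, X), Add(20, X))))
v = -285348 (v = Mul(-301, Add(-19, 967)) = Mul(-301, 948) = -285348)
Pow(Add(v, Mul(Add(-1082, 782), Function('L')(-5))), Rational(1, 2)) = Pow(Add(-285348, Mul(Add(-1082, 782), Add(-506, Pow(-5, 2), Mul(-5, -5)))), Rational(1, 2)) = Pow(Add(-285348, Mul(-300, Add(-506, 25, 25))), Rational(1, 2)) = Pow(Add(-285348, Mul(-300, -456)), Rational(1, 2)) = Pow(Add(-285348, 136800), Rational(1, 2)) = Pow(-148548, Rational(1, 2)) = Mul(2, I, Pow(37137, Rational(1, 2)))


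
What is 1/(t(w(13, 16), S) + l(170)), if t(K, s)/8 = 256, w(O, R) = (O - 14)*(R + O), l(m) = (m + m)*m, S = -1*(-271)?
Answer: 1/59848 ≈ 1.6709e-5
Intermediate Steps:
S = 271
l(m) = 2*m**2 (l(m) = (2*m)*m = 2*m**2)
w(O, R) = (-14 + O)*(O + R)
t(K, s) = 2048 (t(K, s) = 8*256 = 2048)
1/(t(w(13, 16), S) + l(170)) = 1/(2048 + 2*170**2) = 1/(2048 + 2*28900) = 1/(2048 + 57800) = 1/59848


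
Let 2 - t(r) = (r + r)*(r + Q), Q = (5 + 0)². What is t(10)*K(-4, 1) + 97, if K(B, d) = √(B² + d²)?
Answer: 97 - 698*√17 ≈ -2780.9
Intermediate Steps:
Q = 25 (Q = 5² = 25)
t(r) = 2 - 2*r*(25 + r) (t(r) = 2 - (r + r)*(r + 25) = 2 - 2*r*(25 + r))
t(10)*K(-4, 1) + 97 = (2 - 50*10 - 2*10²)*√((-4)² + 1²) + 97 = (2 - 500 - 2*100)*√(16 + 1) + 97 = (2 - 500 - 200)*√17 + 97 = -698*√17 + 97 = 97 - 698*√17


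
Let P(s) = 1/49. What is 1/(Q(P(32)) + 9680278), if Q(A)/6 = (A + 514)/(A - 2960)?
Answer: 145039/1404017689720 ≈ 1.0330e-7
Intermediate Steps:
P(s) = 1/49
Q(A) = 6*(514 + A)/(-2960 + A) (Q(A) = 6*((A + 514)/(A - 2960)) = 6*((514 + A)/(-2960 + A)) = 6*(514 + A)/(-2960 + A))
1/(Q(P(32)) + 9680278) = 1/(6*(514 + 1/49)/(-2960 + 1/49) + 9680278) = 1/(6*(25187/49)/(-145039/49) + 9680278) = 1/(6*(-49/145039)*(25187/49) + 9680278) = 1/(-151122/145039 + 9680278) = 1/(1404017689720/145039) = 145039/1404017689720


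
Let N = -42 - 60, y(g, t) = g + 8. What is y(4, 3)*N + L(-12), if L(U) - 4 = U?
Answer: -1232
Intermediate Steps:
L(U) = 4 + U
y(g, t) = 8 + g
N = -102
y(4, 3)*N + L(-12) = (8 + 4)*(-102) + (4 - 12) = 12*(-102) - 8 = -1224 - 8 = -1232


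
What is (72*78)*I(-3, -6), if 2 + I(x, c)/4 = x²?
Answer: 157248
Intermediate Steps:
I(x, c) = -8 + 4*x²
(72*78)*I(-3, -6) = (72*78)*(-8 + 4*(-3)²) = 5616*(-8 + 4*9) = 5616*(-8 + 36) = 5616*28 = 157248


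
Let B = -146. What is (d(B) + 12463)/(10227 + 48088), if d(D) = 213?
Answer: 12676/58315 ≈ 0.21737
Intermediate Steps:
(d(B) + 12463)/(10227 + 48088) = (213 + 12463)/(10227 + 48088) = 12676/58315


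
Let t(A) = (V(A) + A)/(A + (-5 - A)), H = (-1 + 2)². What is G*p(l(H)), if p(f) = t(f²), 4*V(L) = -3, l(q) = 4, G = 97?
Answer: -5917/20 ≈ -295.85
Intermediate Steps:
H = 1 (H = 1² = 1)
V(L) = -¾ (V(L) = (¼)*(-3) = -¾)
t(A) = 3/20 - A/5 (t(A) = (-¾ + A)/(A + (-5 - A)) = (-¾ + A)/(-5) = (-¾ + A)*(-⅕) = 3/20 - A/5)
p(f) = 3/20 - f²/5
G*p(l(H)) = 97*(3/20 - ⅕*4²) = 97*(3/20 - ⅕*16) = 97*(3/20 - 16/5) = 97*(-61/20) = -5917/20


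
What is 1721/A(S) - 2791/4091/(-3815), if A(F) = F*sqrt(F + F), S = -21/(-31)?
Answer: 2791/15607165 + 53351*sqrt(1302)/882 ≈ 2182.6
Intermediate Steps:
S = 21/31 (S = -21*(-1/31) = 21/31 ≈ 0.67742)
A(F) = sqrt(2)*F**(3/2) (A(F) = F*sqrt(2*F) = F*(sqrt(2)*sqrt(F)) = sqrt(2)*F**(3/2))
1721/A(S) - 2791/4091/(-3815) = 1721/((sqrt(2)*(21/31)**(3/2))) - 2791/4091/(-3815) = 1721/((sqrt(2)*(21*sqrt(651)/961))) - 2791*1/4091*(-1/3815) = 1721/((21*sqrt(1302)/961)) - 2791/4091*(-1/3815) = 1721*(31*sqrt(1302)/882) + 2791/15607165 = 53351*sqrt(1302)/882 + 2791/15607165 = 2791/15607165 + 53351*sqrt(1302)/882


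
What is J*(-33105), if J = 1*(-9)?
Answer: 297945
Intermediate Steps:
J = -9
J*(-33105) = -9*(-33105) = 297945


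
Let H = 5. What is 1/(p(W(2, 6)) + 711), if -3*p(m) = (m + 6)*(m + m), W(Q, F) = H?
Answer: 3/2023 ≈ 0.0014829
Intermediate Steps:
W(Q, F) = 5
p(m) = -2*m*(6 + m)/3 (p(m) = -(m + 6)*(m + m)/3 = -(6 + m)*2*m/3 = -2*m*(6 + m)/3)
1/(p(W(2, 6)) + 711) = 1/(-⅔*5*(6 + 5) + 711) = 1/(-⅔*5*11 + 711) = 1/(-110/3 + 711) = 1/(2023/3) = 3/2023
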